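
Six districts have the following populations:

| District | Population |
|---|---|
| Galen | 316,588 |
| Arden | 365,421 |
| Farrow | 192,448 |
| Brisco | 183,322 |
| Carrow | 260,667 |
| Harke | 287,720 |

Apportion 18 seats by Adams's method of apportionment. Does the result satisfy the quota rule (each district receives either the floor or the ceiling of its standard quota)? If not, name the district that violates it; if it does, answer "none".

Standard quotas: Galen 3.548, Arden 4.095, Farrow 2.157, Brisco 2.054, Carrow 2.921, Harke 3.224.
Adams allocation: Galen 4, Arden 4, Farrow 2, Brisco 2, Carrow 3, Harke 3.
Every allocation lies between the lower and upper quota.

none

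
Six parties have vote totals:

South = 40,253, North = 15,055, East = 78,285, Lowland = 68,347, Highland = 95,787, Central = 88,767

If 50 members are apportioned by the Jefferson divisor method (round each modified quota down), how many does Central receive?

12

Standard divisor 386494/50 ≈ 7729.88; standard quotas: South 5.207, North 1.948, East 10.128, Lowland 8.842, Highland 12.392, Central 11.484.
Rounding down gives 5, 1, 10, 8, 12, 11 = 47 seats, so the divisor must be adjusted.
With modified divisor 7380: modified quotas South 5.454, North 2.040, East 10.608, Lowland 9.261, Highland 12.979, Central 12.028.
Rounding down: South 5, North 2, East 10, Lowland 9, Highland 12, Central 12 (total 50).
Central receives 12.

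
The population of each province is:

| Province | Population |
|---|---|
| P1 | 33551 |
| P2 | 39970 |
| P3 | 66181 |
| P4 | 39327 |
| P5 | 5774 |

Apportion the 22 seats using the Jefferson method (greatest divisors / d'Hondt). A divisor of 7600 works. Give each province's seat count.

P1 4, P2 5, P3 8, P4 5, P5 0

With modified divisor 7600: modified quotas P1 4.415, P2 5.259, P3 8.708, P4 5.175, P5 0.760.
Rounding down: P1 4, P2 5, P3 8, P4 5, P5 0 (total 22).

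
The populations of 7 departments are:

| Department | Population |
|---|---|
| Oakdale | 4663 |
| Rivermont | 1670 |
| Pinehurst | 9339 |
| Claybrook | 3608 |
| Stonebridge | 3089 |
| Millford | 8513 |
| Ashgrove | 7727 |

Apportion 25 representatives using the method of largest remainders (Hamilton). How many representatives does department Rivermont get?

1

The standard divisor is 38609/25 ≈ 1544.36.
Standard quotas: Oakdale 3.0194, Rivermont 1.0814, Pinehurst 6.0472, Claybrook 2.3362, Stonebridge 2.0002, Millford 5.5123, Ashgrove 5.0034.
Lower quotas: Oakdale 3, Rivermont 1, Pinehurst 6, Claybrook 2, Stonebridge 2, Millford 5, Ashgrove 5 (sum 24, leaving 1 seat).
Remainders in descending order: Millford 0.5123, Claybrook 0.3362, Rivermont 0.0814, Pinehurst 0.0472, Oakdale 0.0194, Ashgrove 0.0034, Stonebridge 0.0002.
The surplus seat goes to Millford.
Rivermont receives 1.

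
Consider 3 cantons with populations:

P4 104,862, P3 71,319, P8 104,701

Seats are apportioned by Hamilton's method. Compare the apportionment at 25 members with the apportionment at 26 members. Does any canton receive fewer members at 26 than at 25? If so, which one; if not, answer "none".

P3

At 25 seats: P4 9, P3 7, P8 9.
At 26 seats: P4 10, P3 6, P8 10.
P3 drops from 7 to 6.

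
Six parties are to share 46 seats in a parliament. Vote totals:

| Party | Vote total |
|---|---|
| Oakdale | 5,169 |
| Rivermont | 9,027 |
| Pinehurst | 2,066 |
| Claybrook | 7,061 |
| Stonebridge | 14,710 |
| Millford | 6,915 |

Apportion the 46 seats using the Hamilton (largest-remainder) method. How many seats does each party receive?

Total 44948; standard divisor 44948/46 ≈ 977.13.
Standard quotas: Oakdale 5.2900, Rivermont 9.2383, Pinehurst 2.1144, Claybrook 7.2263, Stonebridge 15.0543, Millford 7.0768.
Lower quotas: Oakdale 5, Rivermont 9, Pinehurst 2, Claybrook 7, Stonebridge 15, Millford 7 (sum 45, leaving 1 seat).
Remainders in descending order: Oakdale 0.2900, Rivermont 0.2383, Claybrook 0.2263, Pinehurst 0.1144, Millford 0.0768, Stonebridge 0.0543.
The surplus seat goes to Oakdale.

Oakdale=6, Rivermont=9, Pinehurst=2, Claybrook=7, Stonebridge=15, Millford=7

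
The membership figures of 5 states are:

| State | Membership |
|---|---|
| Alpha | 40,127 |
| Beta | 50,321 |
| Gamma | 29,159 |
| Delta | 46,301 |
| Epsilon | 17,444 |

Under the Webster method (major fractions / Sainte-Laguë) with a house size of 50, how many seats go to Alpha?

Standard divisor 183352/50 ≈ 3667.04; standard quotas: Alpha 10.943, Beta 13.723, Gamma 7.952, Delta 12.626, Epsilon 4.757.
Rounding to the nearest integer gives 11, 14, 8, 13, 5 = 51 seats, so the divisor must be adjusted.
With modified divisor 3720: modified quotas Alpha 10.787, Beta 13.527, Gamma 7.838, Delta 12.447, Epsilon 4.689.
Rounding to the nearest integer: Alpha 11, Beta 14, Gamma 8, Delta 12, Epsilon 5 (total 50).
Alpha receives 11.

11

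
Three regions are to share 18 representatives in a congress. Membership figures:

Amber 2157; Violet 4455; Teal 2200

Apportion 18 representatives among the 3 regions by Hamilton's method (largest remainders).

The standard divisor is 8812/18 ≈ 489.556.
Standard quotas: Amber 4.406, Violet 9.100, Teal 4.494.
Lower quotas: Amber 4, Violet 9, Teal 4 (sum 17, leaving 1 seat).
Remainders in descending order: Teal 0.494, Amber 0.406, Violet 0.100.
The surplus seat goes to Teal.

Amber: 4, Violet: 9, Teal: 5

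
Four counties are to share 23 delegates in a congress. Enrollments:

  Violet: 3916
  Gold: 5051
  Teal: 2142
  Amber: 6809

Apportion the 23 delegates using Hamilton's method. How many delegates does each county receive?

Violet=5; Gold=6; Teal=3; Amber=9

Total 17918; standard divisor 17918/23 ≈ 779.043.
Standard quotas: Violet 5.0267, Gold 6.4836, Teal 2.7495, Amber 8.7402.
Lower quotas: Violet 5, Gold 6, Teal 2, Amber 8 (sum 21, leaving 2 seats).
Remainders in descending order: Teal 0.7495, Amber 0.7402, Gold 0.4836, Violet 0.0267.
The surplus seats go to Teal, Amber.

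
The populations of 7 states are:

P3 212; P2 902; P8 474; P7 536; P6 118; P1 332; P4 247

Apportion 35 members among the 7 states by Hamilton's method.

P3=3, P2=11, P8=6, P7=7, P6=1, P1=4, P4=3

Standard divisor: 2821 ÷ 35 ≈ 80.6.
Standard quotas: P3 2.630, P2 11.191, P8 5.881, P7 6.650, P6 1.464, P1 4.119, P4 3.065.
Lower quotas: P3 2, P2 11, P8 5, P7 6, P6 1, P1 4, P4 3 (sum 32, leaving 3 seats).
Remainders in descending order: P8 0.881, P7 0.650, P3 0.630, P6 0.464, P2 0.191, P1 0.119, P4 0.065.
Largest remainders: P8, P7, P3 receive the extra seats.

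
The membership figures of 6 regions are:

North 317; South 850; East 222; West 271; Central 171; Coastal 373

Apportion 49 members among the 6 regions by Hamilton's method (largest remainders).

North 7, South 19, East 5, West 6, Central 4, Coastal 8

Standard divisor: 2204 ÷ 49 ≈ 44.98.
Standard quotas: North 7.048, South 18.897, East 4.936, West 6.025, Central 3.802, Coastal 8.293.
Lower quotas: North 7, South 18, East 4, West 6, Central 3, Coastal 8 (sum 46, leaving 3 seats).
Remainders in descending order: East 0.936, South 0.897, Central 0.802, Coastal 0.293, North 0.048, West 0.025.
The surplus seats go to East, South, Central.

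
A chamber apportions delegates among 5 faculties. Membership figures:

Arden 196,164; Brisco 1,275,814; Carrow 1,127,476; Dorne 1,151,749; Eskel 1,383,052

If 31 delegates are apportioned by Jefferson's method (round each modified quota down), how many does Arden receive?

Standard divisor 5134255/31 ≈ 165621.129; standard quotas: Arden 1.184, Brisco 7.703, Carrow 6.808, Dorne 6.954, Eskel 8.351.
Rounding down gives 1, 7, 6, 6, 8 = 28 seats, so the divisor must be adjusted.
With modified divisor 156600: modified quotas Arden 1.253, Brisco 8.147, Carrow 7.200, Dorne 7.355, Eskel 8.832.
Rounding down: Arden 1, Brisco 8, Carrow 7, Dorne 7, Eskel 8 (total 31).
Arden receives 1.

1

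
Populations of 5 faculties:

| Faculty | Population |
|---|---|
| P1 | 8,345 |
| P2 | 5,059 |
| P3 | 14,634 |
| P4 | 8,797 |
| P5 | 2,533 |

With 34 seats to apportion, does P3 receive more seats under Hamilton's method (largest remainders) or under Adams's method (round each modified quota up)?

Hamilton: P1 7, P2 4, P3 13, P4 8, P5 2.
Adams: P1 7, P2 5, P3 12, P4 7, P5 3.
P3 gets 13 under Hamilton and 12 under Adams.

Hamilton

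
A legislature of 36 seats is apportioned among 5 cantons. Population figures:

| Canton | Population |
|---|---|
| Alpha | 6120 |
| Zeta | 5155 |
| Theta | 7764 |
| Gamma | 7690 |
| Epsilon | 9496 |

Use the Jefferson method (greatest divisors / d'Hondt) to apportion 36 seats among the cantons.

Alpha: 6, Zeta: 5, Theta: 8, Gamma: 8, Epsilon: 9

Standard divisor 36225/36 ≈ 1006.25; standard quotas: Alpha 6.082, Zeta 5.123, Theta 7.716, Gamma 7.642, Epsilon 9.437.
Rounding down gives 6, 5, 7, 7, 9 = 34 seats, so the divisor must be adjusted.
With modified divisor 955: modified quotas Alpha 6.408, Zeta 5.398, Theta 8.130, Gamma 8.052, Epsilon 9.943.
Rounding down: Alpha 6, Zeta 5, Theta 8, Gamma 8, Epsilon 9 (total 36).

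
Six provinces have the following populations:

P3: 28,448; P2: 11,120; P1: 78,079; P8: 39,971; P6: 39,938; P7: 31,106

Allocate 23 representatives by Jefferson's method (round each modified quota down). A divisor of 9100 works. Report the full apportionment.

With modified divisor 9100: modified quotas P3 3.126, P2 1.222, P1 8.580, P8 4.392, P6 4.389, P7 3.418.
Rounding down: P3 3, P2 1, P1 8, P8 4, P6 4, P7 3 (total 23).

P3 3, P2 1, P1 8, P8 4, P6 4, P7 3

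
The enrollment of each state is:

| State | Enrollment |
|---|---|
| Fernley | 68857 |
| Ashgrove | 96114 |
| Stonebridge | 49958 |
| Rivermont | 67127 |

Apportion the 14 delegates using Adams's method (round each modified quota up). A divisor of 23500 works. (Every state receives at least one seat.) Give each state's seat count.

With modified divisor 23500: modified quotas Fernley 2.930, Ashgrove 4.090, Stonebridge 2.126, Rivermont 2.856.
Rounding up: Fernley 3, Ashgrove 5, Stonebridge 3, Rivermont 3 (total 14).

Fernley 3, Ashgrove 5, Stonebridge 3, Rivermont 3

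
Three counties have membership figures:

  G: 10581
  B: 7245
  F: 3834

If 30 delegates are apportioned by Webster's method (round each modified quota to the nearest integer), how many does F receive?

5

Standard divisor 21660/30 ≈ 722; standard quotas: G 14.655, B 10.035, F 5.310.
Rounding to the nearest integer gives G 15, B 10, F 5 — total 30, matching the house size, so no adjustment is needed.
F receives 5.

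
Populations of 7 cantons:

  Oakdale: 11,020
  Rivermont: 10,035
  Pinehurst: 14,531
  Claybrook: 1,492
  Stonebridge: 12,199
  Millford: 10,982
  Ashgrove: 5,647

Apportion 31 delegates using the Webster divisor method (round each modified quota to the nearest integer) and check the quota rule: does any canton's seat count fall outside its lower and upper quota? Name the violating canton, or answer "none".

none

Standard quotas: Oakdale 5.183, Rivermont 4.720, Pinehurst 6.835, Claybrook 0.702, Stonebridge 5.738, Millford 5.166, Ashgrove 2.656.
Webster allocation: Oakdale 5, Rivermont 5, Pinehurst 7, Claybrook 1, Stonebridge 5, Millford 5, Ashgrove 3.
Every allocation lies between the lower and upper quota.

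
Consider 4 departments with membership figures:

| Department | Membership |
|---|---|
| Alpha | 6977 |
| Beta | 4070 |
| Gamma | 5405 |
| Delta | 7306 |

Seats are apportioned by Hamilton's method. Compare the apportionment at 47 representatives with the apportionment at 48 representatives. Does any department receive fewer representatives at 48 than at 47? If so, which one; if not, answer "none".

none

At 47 seats: Alpha 14, Beta 8, Gamma 11, Delta 14.
At 48 seats: Alpha 14, Beta 8, Gamma 11, Delta 15.
No department's allocation decreased.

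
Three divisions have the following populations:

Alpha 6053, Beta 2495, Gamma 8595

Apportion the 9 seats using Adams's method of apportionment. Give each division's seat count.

Standard divisor 17143/9 ≈ 1904.778; standard quotas: Alpha 3.178, Beta 1.310, Gamma 4.512.
Rounding up gives 4, 2, 5 = 11 seats, so the divisor must be adjusted.
With modified divisor 2300: modified quotas Alpha 2.632, Beta 1.085, Gamma 3.737.
Rounding up: Alpha 3, Beta 2, Gamma 4 (total 9).

Alpha: 3, Beta: 2, Gamma: 4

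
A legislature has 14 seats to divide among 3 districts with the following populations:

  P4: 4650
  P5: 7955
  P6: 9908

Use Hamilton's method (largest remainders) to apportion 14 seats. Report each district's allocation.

Total 22513; standard divisor 22513/14 ≈ 1608.071.
Standard quotas: P4 2.8917, P5 4.9469, P6 6.1614.
Lower quotas: P4 2, P5 4, P6 6 (sum 12, leaving 2 seats).
Remainders in descending order: P5 0.9469, P4 0.8917, P6 0.1614.
The surplus seats go to P5, P4.

P4 3, P5 5, P6 6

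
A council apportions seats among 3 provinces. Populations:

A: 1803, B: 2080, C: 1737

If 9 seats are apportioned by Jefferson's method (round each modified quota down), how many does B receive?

Standard divisor 5620/9 ≈ 624.444; standard quotas: A 2.887, B 3.331, C 2.782.
Rounding down gives 2, 3, 2 = 7 seats, so the divisor must be adjusted.
With modified divisor 550: modified quotas A 3.278, B 3.782, C 3.158.
Rounding down: A 3, B 3, C 3 (total 9).
B receives 3.

3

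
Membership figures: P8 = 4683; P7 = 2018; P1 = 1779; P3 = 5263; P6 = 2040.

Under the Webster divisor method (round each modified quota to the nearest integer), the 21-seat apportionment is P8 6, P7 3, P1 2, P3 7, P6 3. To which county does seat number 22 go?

P8

Priority for the next seat is population ÷ (current seats + 0.5).
Priorities: P8 720.462, P7 576.571, P1 711.600, P3 701.733, P6 582.857.
Highest priority: P8.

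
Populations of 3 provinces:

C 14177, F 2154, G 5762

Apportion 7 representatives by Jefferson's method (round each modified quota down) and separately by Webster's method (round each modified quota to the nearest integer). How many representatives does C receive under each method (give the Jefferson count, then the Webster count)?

Jefferson: C 5, F 0, G 2.
Webster: C 4, F 1, G 2.
C gets 5 under Jefferson and 4 under Webster.

5 and 4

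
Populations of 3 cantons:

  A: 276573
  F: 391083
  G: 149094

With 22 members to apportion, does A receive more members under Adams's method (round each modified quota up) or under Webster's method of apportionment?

Adams

Adams: A 8, F 10, G 4.
Webster: A 7, F 11, G 4.
A gets 8 under Adams and 7 under Webster.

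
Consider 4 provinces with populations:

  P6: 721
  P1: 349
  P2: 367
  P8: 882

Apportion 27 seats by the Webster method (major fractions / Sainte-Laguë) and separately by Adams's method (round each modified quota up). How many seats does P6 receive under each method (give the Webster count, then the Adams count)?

Webster: P6 9, P1 4, P2 4, P8 10.
Adams: P6 8, P1 4, P2 5, P8 10.
P6 gets 9 under Webster and 8 under Adams.

9 and 8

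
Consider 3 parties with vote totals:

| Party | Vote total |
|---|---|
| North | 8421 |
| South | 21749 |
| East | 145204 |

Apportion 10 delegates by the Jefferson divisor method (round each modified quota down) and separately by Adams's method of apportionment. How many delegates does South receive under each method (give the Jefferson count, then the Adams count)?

Jefferson: North 0, South 1, East 9.
Adams: North 1, South 2, East 7.
South gets 1 under Jefferson and 2 under Adams.

1 and 2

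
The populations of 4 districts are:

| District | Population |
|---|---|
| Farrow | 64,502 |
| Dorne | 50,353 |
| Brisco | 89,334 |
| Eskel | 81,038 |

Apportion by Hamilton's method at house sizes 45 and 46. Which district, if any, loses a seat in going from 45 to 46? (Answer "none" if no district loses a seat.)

none

At 45 seats: Farrow 10, Dorne 8, Brisco 14, Eskel 13.
At 46 seats: Farrow 10, Dorne 8, Brisco 15, Eskel 13.
No district's allocation decreased.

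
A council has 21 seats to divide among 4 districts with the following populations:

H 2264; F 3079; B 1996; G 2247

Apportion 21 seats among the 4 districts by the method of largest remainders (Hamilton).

The standard divisor is 9586/21 ≈ 456.476.
Standard quotas: H 4.960, F 6.745, B 4.373, G 4.922.
Lower quotas: H 4, F 6, B 4, G 4 (sum 18, leaving 3 seats).
Remainders in descending order: H 0.960, G 0.922, F 0.745, B 0.373.
Largest remainders: H, G, F receive the extra seats.

H: 5; F: 7; B: 4; G: 5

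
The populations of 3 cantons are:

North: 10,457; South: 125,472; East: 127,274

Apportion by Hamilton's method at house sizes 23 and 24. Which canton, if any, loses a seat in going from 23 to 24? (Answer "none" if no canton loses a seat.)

none

At 23 seats: North 1, South 11, East 11.
At 24 seats: North 1, South 11, East 12.
No canton's allocation decreased.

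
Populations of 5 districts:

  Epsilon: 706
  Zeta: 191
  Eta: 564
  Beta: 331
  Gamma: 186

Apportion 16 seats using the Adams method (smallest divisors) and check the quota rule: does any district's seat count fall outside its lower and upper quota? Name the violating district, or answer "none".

Standard quotas: Epsilon 5.711, Zeta 1.545, Eta 4.562, Beta 2.677, Gamma 1.505.
Adams allocation: Epsilon 5, Zeta 2, Eta 4, Beta 3, Gamma 2.
Every allocation lies between the lower and upper quota.

none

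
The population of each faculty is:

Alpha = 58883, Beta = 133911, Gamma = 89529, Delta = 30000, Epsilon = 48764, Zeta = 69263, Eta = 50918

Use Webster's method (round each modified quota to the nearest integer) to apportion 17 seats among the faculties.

Standard divisor 481268/17 ≈ 28309.882; standard quotas: Alpha 2.080, Beta 4.730, Gamma 3.162, Delta 1.060, Epsilon 1.723, Zeta 2.447, Eta 1.799.
Rounding to the nearest integer gives Alpha 2, Beta 5, Gamma 3, Delta 1, Epsilon 2, Zeta 2, Eta 2 — total 17, matching the house size, so no adjustment is needed.

Alpha 2, Beta 5, Gamma 3, Delta 1, Epsilon 2, Zeta 2, Eta 2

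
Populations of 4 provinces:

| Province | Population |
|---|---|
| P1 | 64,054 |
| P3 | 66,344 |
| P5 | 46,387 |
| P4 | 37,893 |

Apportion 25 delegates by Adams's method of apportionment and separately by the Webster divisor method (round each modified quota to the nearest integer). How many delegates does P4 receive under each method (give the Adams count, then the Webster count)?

5 and 4

Adams: P1 7, P3 8, P5 5, P4 5.
Webster: P1 8, P3 8, P5 5, P4 4.
P4 gets 5 under Adams and 4 under Webster.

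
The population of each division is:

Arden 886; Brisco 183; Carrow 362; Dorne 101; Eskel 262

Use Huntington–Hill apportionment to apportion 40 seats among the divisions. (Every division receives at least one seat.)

With divisor 44: modified quotas Arden 20.136, Brisco 4.159, Carrow 8.227, Dorne 2.295, Eskel 5.955.
Geometric-mean thresholds: Arden √(20·21)=20.494, Brisco √(4·5)=4.472, Carrow √(8·9)=8.485, Dorne √(2·3)=2.449, Eskel √(5·6)=5.477.
Each quota rounded against its threshold gives Arden 20, Brisco 4, Carrow 8, Dorne 2, Eskel 6 (total 40).

Arden: 20, Brisco: 4, Carrow: 8, Dorne: 2, Eskel: 6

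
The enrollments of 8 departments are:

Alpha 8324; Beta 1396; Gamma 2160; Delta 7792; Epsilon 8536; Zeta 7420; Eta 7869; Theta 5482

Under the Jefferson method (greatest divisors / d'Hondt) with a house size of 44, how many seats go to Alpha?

7

Standard divisor 48979/44 ≈ 1113.159; standard quotas: Alpha 7.478, Beta 1.254, Gamma 1.940, Delta 7.000, Epsilon 7.668, Zeta 6.666, Eta 7.069, Theta 4.925.
Rounding down gives 7, 1, 1, 6, 7, 6, 7, 4 = 39 seats, so the divisor must be adjusted.
With modified divisor 1050: modified quotas Alpha 7.928, Beta 1.330, Gamma 2.057, Delta 7.421, Epsilon 8.130, Zeta 7.067, Eta 7.494, Theta 5.221.
Rounding down: Alpha 7, Beta 1, Gamma 2, Delta 7, Epsilon 8, Zeta 7, Eta 7, Theta 5 (total 44).
Alpha receives 7.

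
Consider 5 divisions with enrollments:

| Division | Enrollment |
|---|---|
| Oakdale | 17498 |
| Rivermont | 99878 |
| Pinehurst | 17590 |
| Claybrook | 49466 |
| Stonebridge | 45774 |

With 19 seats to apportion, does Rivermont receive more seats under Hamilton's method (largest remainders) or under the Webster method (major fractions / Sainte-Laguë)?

Hamilton: Oakdale 1, Rivermont 8, Pinehurst 2, Claybrook 4, Stonebridge 4.
Webster: Oakdale 1, Rivermont 9, Pinehurst 1, Claybrook 4, Stonebridge 4.
Rivermont gets 8 under Hamilton and 9 under Webster.

Webster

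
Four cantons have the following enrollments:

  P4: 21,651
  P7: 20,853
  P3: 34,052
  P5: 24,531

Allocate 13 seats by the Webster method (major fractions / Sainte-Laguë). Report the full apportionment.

P4: 3; P7: 3; P3: 4; P5: 3

Standard divisor 101087/13 ≈ 7775.923; standard quotas: P4 2.784, P7 2.682, P3 4.379, P5 3.155.
Rounding to the nearest integer gives P4 3, P7 3, P3 4, P5 3 — total 13, matching the house size, so no adjustment is needed.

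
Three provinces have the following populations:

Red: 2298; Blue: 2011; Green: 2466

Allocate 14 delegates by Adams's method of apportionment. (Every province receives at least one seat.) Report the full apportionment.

Standard divisor 6775/14 ≈ 483.929; standard quotas: Red 4.749, Blue 4.156, Green 5.096.
Rounding up gives 5, 5, 6 = 16 seats, so the divisor must be adjusted.
With modified divisor 540: modified quotas Red 4.256, Blue 3.724, Green 4.567.
Rounding up: Red 5, Blue 4, Green 5 (total 14).

Red=5; Blue=4; Green=5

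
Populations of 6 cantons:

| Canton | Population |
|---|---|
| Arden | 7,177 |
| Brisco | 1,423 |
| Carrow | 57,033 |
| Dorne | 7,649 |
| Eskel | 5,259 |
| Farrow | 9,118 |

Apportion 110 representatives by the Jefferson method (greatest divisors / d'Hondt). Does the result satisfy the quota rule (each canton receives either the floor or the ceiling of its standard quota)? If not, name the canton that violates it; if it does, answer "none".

Carrow

Standard quotas: Arden 9.006, Brisco 1.786, Carrow 71.569, Dorne 9.598, Eskel 6.599, Farrow 11.442.
Jefferson allocation: Arden 9, Brisco 1, Carrow 74, Dorne 9, Eskel 6, Farrow 11.
Carrow has quota 71.569 (lower 71, upper 72) but receives 74 — outside the quota interval.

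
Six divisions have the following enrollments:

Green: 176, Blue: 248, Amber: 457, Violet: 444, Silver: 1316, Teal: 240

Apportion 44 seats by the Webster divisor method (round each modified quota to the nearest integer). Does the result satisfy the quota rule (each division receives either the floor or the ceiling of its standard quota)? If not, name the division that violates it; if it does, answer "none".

Standard quotas: Green 2.688, Blue 3.788, Amber 6.980, Violet 6.781, Silver 20.099, Teal 3.665.
Webster allocation: Green 3, Blue 4, Amber 7, Violet 7, Silver 19, Teal 4.
Silver has quota 20.099 (lower 20, upper 21) but receives 19 — outside the quota interval.

Silver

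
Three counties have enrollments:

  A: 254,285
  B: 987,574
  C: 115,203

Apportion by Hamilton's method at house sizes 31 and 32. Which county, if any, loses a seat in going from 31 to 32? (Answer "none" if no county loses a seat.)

At 31 seats: A 6, B 22, C 3.
At 32 seats: A 6, B 23, C 3.
No county's allocation decreased.

none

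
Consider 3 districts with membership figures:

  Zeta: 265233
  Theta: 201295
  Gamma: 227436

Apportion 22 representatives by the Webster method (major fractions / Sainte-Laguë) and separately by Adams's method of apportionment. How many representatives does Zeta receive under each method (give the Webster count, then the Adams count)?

Webster: Zeta 9, Theta 6, Gamma 7.
Adams: Zeta 8, Theta 7, Gamma 7.
Zeta gets 9 under Webster and 8 under Adams.

9 and 8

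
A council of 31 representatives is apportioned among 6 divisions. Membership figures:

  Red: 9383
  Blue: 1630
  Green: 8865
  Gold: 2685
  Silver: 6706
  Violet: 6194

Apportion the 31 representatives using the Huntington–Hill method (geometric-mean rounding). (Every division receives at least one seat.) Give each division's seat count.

Red=8, Blue=2, Green=8, Gold=2, Silver=6, Violet=5

With divisor 1142: modified quotas Red 8.216, Blue 1.427, Green 7.763, Gold 2.351, Silver 5.872, Violet 5.424.
Geometric-mean thresholds: Red √(8·9)=8.485, Blue √(1·2)=1.414, Green √(7·8)=7.483, Gold √(2·3)=2.449, Silver √(5·6)=5.477, Violet √(5·6)=5.477.
Each quota rounded against its threshold gives Red 8, Blue 2, Green 8, Gold 2, Silver 6, Violet 5 (total 31).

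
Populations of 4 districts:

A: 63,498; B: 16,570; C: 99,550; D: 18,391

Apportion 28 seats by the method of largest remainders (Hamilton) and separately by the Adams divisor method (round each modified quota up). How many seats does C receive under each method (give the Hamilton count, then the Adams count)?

Hamilton: A 9, B 2, C 14, D 3.
Adams: A 9, B 3, C 13, D 3.
C gets 14 under Hamilton and 13 under Adams.

14 and 13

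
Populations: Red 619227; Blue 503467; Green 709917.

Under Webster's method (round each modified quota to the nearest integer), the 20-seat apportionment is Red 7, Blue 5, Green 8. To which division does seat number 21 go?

Priority for the next seat is population ÷ (current seats + 0.5).
Priorities: Red 82563.600, Blue 91539.455, Green 83519.647.
Highest priority: Blue.

Blue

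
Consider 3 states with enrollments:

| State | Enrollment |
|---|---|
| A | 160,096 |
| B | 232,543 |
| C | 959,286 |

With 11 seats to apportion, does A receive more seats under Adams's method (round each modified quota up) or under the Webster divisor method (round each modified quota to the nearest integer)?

Adams: A 2, B 2, C 7.
Webster: A 1, B 2, C 8.
A gets 2 under Adams and 1 under Webster.

Adams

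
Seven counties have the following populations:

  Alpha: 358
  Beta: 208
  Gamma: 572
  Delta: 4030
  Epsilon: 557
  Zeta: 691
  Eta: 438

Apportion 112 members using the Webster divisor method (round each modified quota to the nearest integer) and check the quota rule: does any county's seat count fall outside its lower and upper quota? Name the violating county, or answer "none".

Standard quotas: Alpha 5.850, Beta 3.399, Gamma 9.347, Delta 65.854, Epsilon 9.102, Zeta 11.292, Eta 7.157.
Webster allocation: Alpha 6, Beta 3, Gamma 9, Delta 67, Epsilon 9, Zeta 11, Eta 7.
Delta has quota 65.854 (lower 65, upper 66) but receives 67 — outside the quota interval.

Delta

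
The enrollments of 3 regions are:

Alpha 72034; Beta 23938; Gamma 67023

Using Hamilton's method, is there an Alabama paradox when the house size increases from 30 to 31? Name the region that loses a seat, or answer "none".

Beta

At 30 seats: Alpha 13, Beta 5, Gamma 12.
At 31 seats: Alpha 14, Beta 4, Gamma 13.
Beta drops from 5 to 4.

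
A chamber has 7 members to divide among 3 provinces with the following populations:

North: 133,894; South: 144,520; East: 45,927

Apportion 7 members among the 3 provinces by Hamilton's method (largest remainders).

North 3; South 3; East 1

The standard divisor is 324341/7 ≈ 46334.429.
Standard quotas: North 2.8897, South 3.1191, East 0.9912.
Lower quotas: North 2, South 3, East 0 (sum 5, leaving 2 seats).
Remainders in descending order: East 0.9912, North 0.8897, South 0.1191.
The surplus seats go to East, North.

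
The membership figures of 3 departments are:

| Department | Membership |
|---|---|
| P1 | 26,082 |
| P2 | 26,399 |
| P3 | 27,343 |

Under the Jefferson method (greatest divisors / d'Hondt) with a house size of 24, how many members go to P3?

8

Standard divisor 79824/24 ≈ 3326; standard quotas: P1 7.842, P2 7.937, P3 8.221.
Rounding down gives 7, 7, 8 = 22 seats, so the divisor must be adjusted.
With modified divisor 3100: modified quotas P1 8.414, P2 8.516, P3 8.820.
Rounding down: P1 8, P2 8, P3 8 (total 24).
P3 receives 8.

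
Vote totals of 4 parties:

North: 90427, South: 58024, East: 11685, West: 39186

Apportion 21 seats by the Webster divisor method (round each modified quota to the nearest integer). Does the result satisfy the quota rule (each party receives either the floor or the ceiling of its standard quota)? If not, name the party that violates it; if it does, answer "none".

Standard quotas: North 9.527, South 6.113, East 1.231, West 4.129.
Webster allocation: North 10, South 6, East 1, West 4.
Every allocation lies between the lower and upper quota.

none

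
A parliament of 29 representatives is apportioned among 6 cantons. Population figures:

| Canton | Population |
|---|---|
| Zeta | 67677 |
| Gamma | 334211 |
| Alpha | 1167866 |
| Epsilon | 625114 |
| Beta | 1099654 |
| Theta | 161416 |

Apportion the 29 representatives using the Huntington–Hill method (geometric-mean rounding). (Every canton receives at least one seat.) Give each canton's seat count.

With divisor 119509: modified quotas Zeta 0.566, Gamma 2.797, Alpha 9.772, Epsilon 5.231, Beta 9.201, Theta 1.351.
Geometric-mean thresholds: Zeta (min 1), Gamma √(2·3)=2.449, Alpha √(9·10)=9.487, Epsilon √(5·6)=5.477, Beta √(9·10)=9.487, Theta √(1·2)=1.414.
Each quota rounded against its threshold gives Zeta 1, Gamma 3, Alpha 10, Epsilon 5, Beta 9, Theta 1 (total 29).

Zeta=1, Gamma=3, Alpha=10, Epsilon=5, Beta=9, Theta=1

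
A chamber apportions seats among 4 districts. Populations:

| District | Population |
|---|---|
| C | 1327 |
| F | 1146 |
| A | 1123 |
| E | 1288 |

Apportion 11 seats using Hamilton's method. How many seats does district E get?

The standard divisor is 4884/11 = 444.
Standard quotas: C 2.989, F 2.581, A 2.529, E 2.901.
Lower quotas: C 2, F 2, A 2, E 2 (sum 8, leaving 3 seats).
Remainders in descending order: C 0.989, E 0.901, F 0.581, A 0.529.
The surplus seats go to C, E, F.
E receives 3.

3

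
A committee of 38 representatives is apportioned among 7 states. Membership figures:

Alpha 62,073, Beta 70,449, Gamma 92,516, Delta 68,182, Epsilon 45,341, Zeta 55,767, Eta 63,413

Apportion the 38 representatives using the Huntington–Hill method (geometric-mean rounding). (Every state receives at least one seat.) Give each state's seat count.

With divisor 12406: modified quotas Alpha 5.003, Beta 5.679, Gamma 7.457, Delta 5.496, Epsilon 3.655, Zeta 4.495, Eta 5.111.
Geometric-mean thresholds: Alpha √(5·6)=5.477, Beta √(5·6)=5.477, Gamma √(7·8)=7.483, Delta √(5·6)=5.477, Epsilon √(3·4)=3.464, Zeta √(4·5)=4.472, Eta √(5·6)=5.477.
Each quota rounded against its threshold gives Alpha 5, Beta 6, Gamma 7, Delta 6, Epsilon 4, Zeta 5, Eta 5 (total 38).

Alpha 5; Beta 6; Gamma 7; Delta 6; Epsilon 4; Zeta 5; Eta 5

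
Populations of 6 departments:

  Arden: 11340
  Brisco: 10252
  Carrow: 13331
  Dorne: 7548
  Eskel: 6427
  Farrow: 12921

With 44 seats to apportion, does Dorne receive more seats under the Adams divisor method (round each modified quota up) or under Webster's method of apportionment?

Adams: Arden 8, Brisco 7, Carrow 9, Dorne 6, Eskel 5, Farrow 9.
Webster: Arden 8, Brisco 7, Carrow 10, Dorne 5, Eskel 5, Farrow 9.
Dorne gets 6 under Adams and 5 under Webster.

Adams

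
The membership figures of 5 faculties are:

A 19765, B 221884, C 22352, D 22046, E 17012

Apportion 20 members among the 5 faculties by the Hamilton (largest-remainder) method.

The standard divisor is 303059/20 ≈ 15152.95.
Standard quotas: A 1.3044, B 14.6430, C 1.4751, D 1.4549, E 1.1227.
Lower quotas: A 1, B 14, C 1, D 1, E 1 (sum 18, leaving 2 seats).
Remainders in descending order: B 0.6430, C 0.4751, D 0.4549, A 0.3044, E 0.1227.
The surplus seats go to B, C.

A 1, B 15, C 2, D 1, E 1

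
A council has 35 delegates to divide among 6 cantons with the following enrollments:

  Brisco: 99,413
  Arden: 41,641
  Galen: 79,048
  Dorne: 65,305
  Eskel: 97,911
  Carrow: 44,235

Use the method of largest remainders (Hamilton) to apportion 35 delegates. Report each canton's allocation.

Standard divisor: 427553 ÷ 35 ≈ 12215.8.
Standard quotas: Brisco 8.1381, Arden 3.4088, Galen 6.4710, Dorne 5.3459, Eskel 8.0151, Carrow 3.6211.
Lower quotas: Brisco 8, Arden 3, Galen 6, Dorne 5, Eskel 8, Carrow 3 (sum 33, leaving 2 seats).
Remainders in descending order: Carrow 0.6211, Galen 0.4710, Arden 0.4088, Dorne 0.3459, Brisco 0.1381, Eskel 0.0151.
Largest remainders: Carrow, Galen receive the extra seats.

Brisco 8, Arden 3, Galen 7, Dorne 5, Eskel 8, Carrow 4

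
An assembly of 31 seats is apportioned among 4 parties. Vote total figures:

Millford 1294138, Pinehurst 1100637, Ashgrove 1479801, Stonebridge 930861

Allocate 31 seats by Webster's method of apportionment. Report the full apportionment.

Millford 8, Pinehurst 7, Ashgrove 10, Stonebridge 6

Standard divisor 4805437/31 ≈ 155014.097; standard quotas: Millford 8.349, Pinehurst 7.100, Ashgrove 9.546, Stonebridge 6.005.
Rounding to the nearest integer gives Millford 8, Pinehurst 7, Ashgrove 10, Stonebridge 6 — total 31, matching the house size, so no adjustment is needed.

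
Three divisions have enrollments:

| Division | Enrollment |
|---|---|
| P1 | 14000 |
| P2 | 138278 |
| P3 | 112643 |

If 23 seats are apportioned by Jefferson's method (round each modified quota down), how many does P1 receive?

1

Standard divisor 264921/23 ≈ 11518.304; standard quotas: P1 1.215, P2 12.005, P3 9.779.
Rounding down gives 1, 12, 9 = 22 seats, so the divisor must be adjusted.
With modified divisor 11000: modified quotas P1 1.273, P2 12.571, P3 10.240.
Rounding down: P1 1, P2 12, P3 10 (total 23).
P1 receives 1.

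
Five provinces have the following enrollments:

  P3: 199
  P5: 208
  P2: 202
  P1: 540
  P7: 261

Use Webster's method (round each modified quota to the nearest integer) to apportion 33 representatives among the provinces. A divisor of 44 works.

With modified divisor 44: modified quotas P3 4.523, P5 4.727, P2 4.591, P1 12.273, P7 5.932.
Rounding to the nearest integer: P3 5, P5 5, P2 5, P1 12, P7 6 (total 33).

P3=5, P5=5, P2=5, P1=12, P7=6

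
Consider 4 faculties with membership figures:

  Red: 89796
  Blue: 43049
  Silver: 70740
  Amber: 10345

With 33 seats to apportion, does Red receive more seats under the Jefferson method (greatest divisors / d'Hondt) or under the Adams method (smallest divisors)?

Jefferson

Jefferson: Red 14, Blue 7, Silver 11, Amber 1.
Adams: Red 13, Blue 7, Silver 11, Amber 2.
Red gets 14 under Jefferson and 13 under Adams.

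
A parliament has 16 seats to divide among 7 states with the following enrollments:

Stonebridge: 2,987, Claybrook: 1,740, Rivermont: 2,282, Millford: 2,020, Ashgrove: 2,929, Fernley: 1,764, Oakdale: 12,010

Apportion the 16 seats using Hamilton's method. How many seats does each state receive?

Standard divisor: 25732 ÷ 16 ≈ 1608.25.
Standard quotas: Stonebridge 1.8573, Claybrook 1.0819, Rivermont 1.4189, Millford 1.2560, Ashgrove 1.8212, Fernley 1.0968, Oakdale 7.4677.
Lower quotas: Stonebridge 1, Claybrook 1, Rivermont 1, Millford 1, Ashgrove 1, Fernley 1, Oakdale 7 (sum 13, leaving 3 seats).
Remainders in descending order: Stonebridge 0.8573, Ashgrove 0.8212, Oakdale 0.4677, Rivermont 0.4189, Millford 0.2560, Fernley 0.0968, Claybrook 0.0819.
Largest remainders: Stonebridge, Ashgrove, Oakdale receive the extra seats.

Stonebridge: 2; Claybrook: 1; Rivermont: 1; Millford: 1; Ashgrove: 2; Fernley: 1; Oakdale: 8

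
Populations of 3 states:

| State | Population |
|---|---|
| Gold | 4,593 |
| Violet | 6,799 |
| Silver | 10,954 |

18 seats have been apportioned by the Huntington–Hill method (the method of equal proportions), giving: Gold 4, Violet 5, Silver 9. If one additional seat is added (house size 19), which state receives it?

Violet

Priority for the next seat is population ÷ (√(s·(s+1))).
Priorities: Gold 1027.026, Violet 1241.322, Silver 1154.653.
Highest priority: Violet.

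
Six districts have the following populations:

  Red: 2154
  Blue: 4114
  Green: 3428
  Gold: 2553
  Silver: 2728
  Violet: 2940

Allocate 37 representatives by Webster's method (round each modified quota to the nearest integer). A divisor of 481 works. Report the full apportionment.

Red 4; Blue 9; Green 7; Gold 5; Silver 6; Violet 6

With modified divisor 481: modified quotas Red 4.478, Blue 8.553, Green 7.127, Gold 5.308, Silver 5.672, Violet 6.112.
Rounding to the nearest integer: Red 4, Blue 9, Green 7, Gold 5, Silver 6, Violet 6 (total 37).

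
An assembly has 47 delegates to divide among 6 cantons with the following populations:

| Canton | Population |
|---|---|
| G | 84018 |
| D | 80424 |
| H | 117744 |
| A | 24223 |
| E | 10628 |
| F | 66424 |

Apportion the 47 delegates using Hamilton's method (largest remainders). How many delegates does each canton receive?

Total 383461; standard divisor 383461/47 ≈ 8158.745.
Standard quotas: G 10.2979, D 9.8574, H 14.4316, A 2.9690, E 1.3027, F 8.1414.
Lower quotas: G 10, D 9, H 14, A 2, E 1, F 8 (sum 44, leaving 3 seats).
Remainders in descending order: A 0.9690, D 0.8574, H 0.4316, E 0.3027, G 0.2979, F 0.1414.
Largest remainders: A, D, H receive the extra seats.

G 10, D 10, H 15, A 3, E 1, F 8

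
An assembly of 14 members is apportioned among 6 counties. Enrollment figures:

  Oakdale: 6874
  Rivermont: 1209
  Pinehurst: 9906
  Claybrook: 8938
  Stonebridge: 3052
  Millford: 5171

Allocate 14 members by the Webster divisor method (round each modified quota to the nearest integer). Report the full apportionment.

Standard divisor 35150/14 ≈ 2510.714; standard quotas: Oakdale 2.738, Rivermont 0.482, Pinehurst 3.945, Claybrook 3.560, Stonebridge 1.216, Millford 2.060.
Rounding to the nearest integer gives Oakdale 3, Rivermont 0, Pinehurst 4, Claybrook 4, Stonebridge 1, Millford 2 — total 14, matching the house size, so no adjustment is needed.

Oakdale=3, Rivermont=0, Pinehurst=4, Claybrook=4, Stonebridge=1, Millford=2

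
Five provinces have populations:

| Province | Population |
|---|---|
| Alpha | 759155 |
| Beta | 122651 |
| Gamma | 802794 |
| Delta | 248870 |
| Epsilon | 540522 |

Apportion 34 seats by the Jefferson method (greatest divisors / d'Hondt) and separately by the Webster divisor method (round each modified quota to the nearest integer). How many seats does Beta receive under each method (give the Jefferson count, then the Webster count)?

Jefferson: Alpha 11, Beta 1, Gamma 11, Delta 3, Epsilon 8.
Webster: Alpha 11, Beta 2, Gamma 11, Delta 3, Epsilon 7.
Beta gets 1 under Jefferson and 2 under Webster.

1 and 2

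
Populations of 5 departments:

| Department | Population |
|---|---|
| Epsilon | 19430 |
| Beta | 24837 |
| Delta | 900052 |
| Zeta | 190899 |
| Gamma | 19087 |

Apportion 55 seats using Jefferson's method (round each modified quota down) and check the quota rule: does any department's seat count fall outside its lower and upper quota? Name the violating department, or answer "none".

Delta

Standard quotas: Epsilon 0.926, Beta 1.183, Delta 42.885, Zeta 9.096, Gamma 0.909.
Jefferson allocation: Epsilon 0, Beta 1, Delta 45, Zeta 9, Gamma 0.
Delta has quota 42.885 (lower 42, upper 43) but receives 45 — outside the quota interval.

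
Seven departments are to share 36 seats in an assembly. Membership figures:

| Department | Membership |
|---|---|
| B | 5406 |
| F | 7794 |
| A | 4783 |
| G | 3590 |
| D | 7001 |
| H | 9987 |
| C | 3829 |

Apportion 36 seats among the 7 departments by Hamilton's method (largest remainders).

Standard divisor: 42390 ÷ 36 ≈ 1177.5.
Standard quotas: B 4.5911, F 6.6191, A 4.0620, G 3.0488, D 5.9456, H 8.4815, C 3.2518.
Lower quotas: B 4, F 6, A 4, G 3, D 5, H 8, C 3 (sum 33, leaving 3 seats).
Remainders in descending order: D 0.9456, F 0.6191, B 0.5911, H 0.4815, C 0.2518, A 0.0620, G 0.0488.
Largest remainders: D, F, B receive the extra seats.

B 5; F 7; A 4; G 3; D 6; H 8; C 3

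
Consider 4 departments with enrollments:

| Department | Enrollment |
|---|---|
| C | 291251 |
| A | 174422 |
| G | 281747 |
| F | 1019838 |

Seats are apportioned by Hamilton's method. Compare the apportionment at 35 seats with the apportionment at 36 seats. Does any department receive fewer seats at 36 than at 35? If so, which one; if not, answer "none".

At 35 seats: C 6, A 3, G 6, F 20.
At 36 seats: C 6, A 3, G 6, F 21.
No department's allocation decreased.

none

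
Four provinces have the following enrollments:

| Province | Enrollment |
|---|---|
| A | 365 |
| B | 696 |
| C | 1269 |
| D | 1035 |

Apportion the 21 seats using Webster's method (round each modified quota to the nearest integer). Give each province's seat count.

Standard divisor 3365/21 ≈ 160.238; standard quotas: A 2.278, B 4.344, C 7.919, D 6.459.
Rounding to the nearest integer gives 2, 4, 8, 6 = 20 seats, so the divisor must be adjusted.
With modified divisor 157: modified quotas A 2.325, B 4.433, C 8.083, D 6.592.
Rounding to the nearest integer: A 2, B 4, C 8, D 7 (total 21).

A=2, B=4, C=8, D=7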